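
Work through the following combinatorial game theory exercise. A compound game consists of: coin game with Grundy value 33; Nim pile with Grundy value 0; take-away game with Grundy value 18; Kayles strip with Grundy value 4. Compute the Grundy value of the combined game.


By the Sprague-Grundy theorem, the Grundy value of a sum of games is the XOR of individual Grundy values.
coin game: Grundy value = 33. Running XOR: 0 XOR 33 = 33
Nim pile: Grundy value = 0. Running XOR: 33 XOR 0 = 33
take-away game: Grundy value = 18. Running XOR: 33 XOR 18 = 51
Kayles strip: Grundy value = 4. Running XOR: 51 XOR 4 = 55
The combined Grundy value is 55.

55


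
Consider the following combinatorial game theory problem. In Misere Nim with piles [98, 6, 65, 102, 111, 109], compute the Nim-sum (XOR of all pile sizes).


We need the XOR (exclusive or) of all pile sizes.
After XOR-ing pile 1 (size 98): 0 XOR 98 = 98
After XOR-ing pile 2 (size 6): 98 XOR 6 = 100
After XOR-ing pile 3 (size 65): 100 XOR 65 = 37
After XOR-ing pile 4 (size 102): 37 XOR 102 = 67
After XOR-ing pile 5 (size 111): 67 XOR 111 = 44
After XOR-ing pile 6 (size 109): 44 XOR 109 = 65
The Nim-value of this position is 65.

65


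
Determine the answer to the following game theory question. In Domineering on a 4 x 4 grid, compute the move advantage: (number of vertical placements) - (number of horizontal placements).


Board is 4 x 4 (rows x cols).
Left (vertical) placements: (rows-1) * cols = 3 * 4 = 12
Right (horizontal) placements: rows * (cols-1) = 4 * 3 = 12
Advantage = Left - Right = 12 - 12 = 0

0


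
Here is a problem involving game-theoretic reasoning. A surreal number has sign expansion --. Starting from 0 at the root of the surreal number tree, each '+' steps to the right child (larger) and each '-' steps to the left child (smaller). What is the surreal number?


Sign expansion: --
Rule: track bounds (lo, hi), initially (-inf, +inf). On '+', the current value becomes lo and we move to the simplest number in (value, hi): value + 1 if hi = +inf, otherwise the midpoint (value + hi)/2. On '-', the current value becomes hi and we move to value - 1 if lo = -inf, otherwise the midpoint (lo + value)/2.
Start at 0.
Step 1: sign = -, move left. Bounds: (-inf, 0). Value = -1
Step 2: sign = -, move left. Bounds: (-inf, -1). Value = -2
The surreal number with sign expansion -- is -2.

-2


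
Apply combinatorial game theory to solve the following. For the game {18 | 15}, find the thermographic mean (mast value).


Game = {18 | 15}, a switch {a | b} with numbers a > b.
Its thermograph has left wall a - t and right wall b + t, which meet at t = (a - b)/2, where both equal (a + b)/2. So the mast (mean value) is at (a + b)/2.
Mean = (18 + (15))/2 = 33/2 = 33/2

33/2


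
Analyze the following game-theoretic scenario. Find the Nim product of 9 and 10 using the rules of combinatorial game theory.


Nim multiplication is bilinear over XOR: (u XOR v) * w = (u*w) XOR (v*w).
So we split each operand into its bit components and XOR the pairwise Nim products.
9 = 1 + 8 (as XOR of powers of 2).
10 = 2 + 8 (as XOR of powers of 2).
Using the standard Nim-product table on single bits:
  2*2 = 3,   2*4 = 8,   2*8 = 12,
  4*4 = 6,   4*8 = 11,  8*8 = 13,
and  1*x = x (identity), k*l = l*k (commutative).
Pairwise Nim products:
  1 * 2 = 2
  1 * 8 = 8
  8 * 2 = 12
  8 * 8 = 13
XOR them: 2 XOR 8 XOR 12 XOR 13 = 11.
Result: 9 * 10 = 11 (in Nim).

11


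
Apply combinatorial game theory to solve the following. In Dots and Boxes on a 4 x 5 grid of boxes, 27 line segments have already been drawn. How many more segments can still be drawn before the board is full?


Grid: 4 x 5 boxes, i.e. 5 rows and 6 columns of dots.
Horizontal edges: (rows + 1) * cols = 5 * 5 = 25
Vertical edges: rows * (cols + 1) = 4 * 6 = 24
Total edges: 25 + 24 = 49
Edges drawn: 27
Remaining: 49 - 27 = 22

22


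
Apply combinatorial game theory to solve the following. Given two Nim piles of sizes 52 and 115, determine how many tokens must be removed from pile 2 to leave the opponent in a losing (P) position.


Piles: 52 and 115
Current XOR: 52 XOR 115 = 71 (non-zero, so this is an N-position).
To make the XOR zero, we need to find a move that balances the piles.
For pile 2 (size 115): target = 115 XOR 71 = 52
We reduce pile 2 from 115 to 52.
Tokens removed: 115 - 52 = 63
Verification: 52 XOR 52 = 0

63


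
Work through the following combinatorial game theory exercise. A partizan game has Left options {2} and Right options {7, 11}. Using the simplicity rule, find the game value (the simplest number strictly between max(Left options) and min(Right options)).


Left options: {2}, max = 2
Right options: {7, 11}, min = 7
All options are numbers and max(Left) < min(Right), so by the simplicity theorem the value is the simplest (earliest-born) number strictly between 2 and 7.
Integers 3 through 6 all lie strictly between 2 and 7.
Among integers, the simplest (lowest birthday = smallest |n|; 0 is born on day 0, +-n on day n) is 3.
No non-integer in the interval can be simpler: if x is a non-integer in the interval, then floor(x) or ceil(x) also lies in the interval (the interval contains an integer), and both are proper prefixes of x's sign expansion, i.e. born earlier. So the game value is 3.
Game value = 3

3


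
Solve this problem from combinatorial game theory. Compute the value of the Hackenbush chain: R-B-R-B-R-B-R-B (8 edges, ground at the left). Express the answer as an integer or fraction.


Edges (from ground): R-B-R-B-R-B-R-B
By Berlekamp's sign-expansion rule, a Blue-Red Hackenbush stalk has the value of the surreal number whose sign sequence is the edge sequence with B -> + and R -> -.
Sign sequence: -+-+-+-+
Trace the sign expansion in the surreal number tree, starting from 0:
Edge 1: R (sign -) -> bounds (-inf, 0), value = -1
Edge 2: B (sign +) -> bounds (-1, 0), value = -1/2
Edge 3: R (sign -) -> bounds (-1, -1/2), value = -3/4
Edge 4: B (sign +) -> bounds (-3/4, -1/2), value = -5/8
Edge 5: R (sign -) -> bounds (-3/4, -5/8), value = -11/16
Edge 6: B (sign +) -> bounds (-11/16, -5/8), value = -21/32
Edge 7: R (sign -) -> bounds (-11/16, -21/32), value = -43/64
Edge 8: B (sign +) -> bounds (-43/64, -21/32), value = -85/128
Game value = -85/128

-85/128


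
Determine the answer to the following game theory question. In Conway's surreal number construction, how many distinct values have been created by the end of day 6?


Day 0: {|} = 0 is born. Count = 1.
Day n: the number of surreal numbers born by day n is 2^(n+1) - 1.
By day 0: 2^1 - 1 = 1
By day 1: 2^2 - 1 = 3
By day 2: 2^3 - 1 = 7
By day 3: 2^4 - 1 = 15
By day 4: 2^5 - 1 = 31
By day 5: 2^6 - 1 = 63
By day 6: 2^7 - 1 = 127
By day 6: 127 surreal numbers.

127


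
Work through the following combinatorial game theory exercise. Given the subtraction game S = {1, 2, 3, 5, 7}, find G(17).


The subtraction set is S = {1, 2, 3, 5, 7}.
G(k) = mex{ G(k - s) : s in S, s <= k }. We compute iteratively: G(0) = 0.
G(1) = mex({0}) = 1
G(2) = mex({0, 1}) = 2
G(3) = mex({0, 1, 2}) = 3
G(4) = mex({1, 2, 3}) = 0
G(5) = mex({0, 2, 3}) = 1
G(6) = mex({0, 1, 3}) = 2
G(7) = mex({0, 1, 2}) = 3
G(8) = mex({1, 2, 3}) = 0
G(9) = mex({0, 2, 3}) = 1
G(10) = mex({0, 1, 3}) = 2
Observe that G(4)..G(10) = 0, 1, 2, 3, 0, 1, 2 repeats G(0)..G(6) = 0, 1, 2, 3, 0, 1, 2.
For k >= max(S) = 7, G(k) is determined by the previous 7 values G(k-7)..G(k-1); a window of 7 consecutive values has recurred shifted by 4, so by induction G(k + 4) = G(k) for all k >= 0: the sequence is periodic from the start with period 4.
One period: G(0..3) = 0, 1, 2, 3.
17 mod 4 = 1, so G(17) = G(1) = 1.

1


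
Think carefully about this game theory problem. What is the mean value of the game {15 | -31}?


Game = {15 | -31}, a switch {a | b} with numbers a > b.
Its thermograph has left wall a - t and right wall b + t, which meet at t = (a - b)/2, where both equal (a + b)/2. So the mast (mean value) is at (a + b)/2.
Mean = (15 + (-31))/2 = -16/2 = -8

-8


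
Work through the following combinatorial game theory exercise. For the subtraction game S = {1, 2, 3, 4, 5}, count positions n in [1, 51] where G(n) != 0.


Subtraction set S = {1, 2, 3, 4, 5}, so G(n) = n mod 6.
G(n) = 0 when n is a multiple of 6.
Multiples of 6 in [1, 51]: 8
N-positions (nonzero Grundy) = 51 - 8 = 43

43


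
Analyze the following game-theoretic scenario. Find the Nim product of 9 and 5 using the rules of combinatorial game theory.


Nim multiplication is bilinear over XOR: (u XOR v) * w = (u*w) XOR (v*w).
So we split each operand into its bit components and XOR the pairwise Nim products.
9 = 1 + 8 (as XOR of powers of 2).
5 = 1 + 4 (as XOR of powers of 2).
Using the standard Nim-product table on single bits:
  2*2 = 3,   2*4 = 8,   2*8 = 12,
  4*4 = 6,   4*8 = 11,  8*8 = 13,
and  1*x = x (identity), k*l = l*k (commutative).
Pairwise Nim products:
  1 * 1 = 1
  1 * 4 = 4
  8 * 1 = 8
  8 * 4 = 11
XOR them: 1 XOR 4 XOR 8 XOR 11 = 6.
Result: 9 * 5 = 6 (in Nim).

6


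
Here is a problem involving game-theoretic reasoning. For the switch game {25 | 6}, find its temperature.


The game is {25 | 6}, a switch {a | b} with numbers a > b.
Cooling {a | b} by t gives {a - t | b + t}, which stops being hot when a - t = b + t, i.e. at t = (a - b)/2. So the temperature of a switch is (a - b)/2.
Temperature = (Left option - Right option) / 2
= (25 - (6)) / 2
= 19 / 2
= 19/2

19/2


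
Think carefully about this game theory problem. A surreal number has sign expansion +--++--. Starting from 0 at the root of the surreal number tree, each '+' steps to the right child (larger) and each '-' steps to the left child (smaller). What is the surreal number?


Sign expansion: +--++--
Rule: track bounds (lo, hi), initially (-inf, +inf). On '+', the current value becomes lo and we move to the simplest number in (value, hi): value + 1 if hi = +inf, otherwise the midpoint (value + hi)/2. On '-', the current value becomes hi and we move to value - 1 if lo = -inf, otherwise the midpoint (lo + value)/2.
Start at 0.
Step 1: sign = +, move right. Bounds: (0, +inf). Value = 1
Step 2: sign = -, move left. Bounds: (0, 1). Value = 1/2
Step 3: sign = -, move left. Bounds: (0, 1/2). Value = 1/4
Step 4: sign = +, move right. Bounds: (1/4, 1/2). Value = 3/8
Step 5: sign = +, move right. Bounds: (3/8, 1/2). Value = 7/16
Step 6: sign = -, move left. Bounds: (3/8, 7/16). Value = 13/32
Step 7: sign = -, move left. Bounds: (3/8, 13/32). Value = 25/64
The surreal number with sign expansion +--++-- is 25/64.

25/64


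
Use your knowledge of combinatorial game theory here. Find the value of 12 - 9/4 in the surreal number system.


x = 12, y = 9/4
Converting to common denominator: 4
x = 48/4, y = 9/4
x - y = 12 - 9/4 = 39/4

39/4


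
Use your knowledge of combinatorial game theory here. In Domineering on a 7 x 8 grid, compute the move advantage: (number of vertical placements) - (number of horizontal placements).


Board is 7 x 8 (rows x cols).
Left (vertical) placements: (rows-1) * cols = 6 * 8 = 48
Right (horizontal) placements: rows * (cols-1) = 7 * 7 = 49
Advantage = Left - Right = 48 - 49 = -1

-1


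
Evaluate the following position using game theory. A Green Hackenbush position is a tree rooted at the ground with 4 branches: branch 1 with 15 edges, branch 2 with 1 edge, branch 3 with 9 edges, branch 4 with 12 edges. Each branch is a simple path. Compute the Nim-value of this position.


The tree has 4 branches from the ground vertex.
In Green Hackenbush, the Nim-value of a simple path of length k is k.
Branch 1: length 15, Nim-value = 15
Branch 2: length 1, Nim-value = 1
Branch 3: length 9, Nim-value = 9
Branch 4: length 12, Nim-value = 12
Total Nim-value = XOR of all branch values:
0 XOR 15 = 15
15 XOR 1 = 14
14 XOR 9 = 7
7 XOR 12 = 11
Nim-value of the tree = 11

11


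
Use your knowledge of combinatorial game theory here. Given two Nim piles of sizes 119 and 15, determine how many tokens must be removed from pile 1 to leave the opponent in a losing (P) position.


Piles: 119 and 15
Current XOR: 119 XOR 15 = 120 (non-zero, so this is an N-position).
To make the XOR zero, we need to find a move that balances the piles.
For pile 1 (size 119): target = 119 XOR 120 = 15
We reduce pile 1 from 119 to 15.
Tokens removed: 119 - 15 = 104
Verification: 15 XOR 15 = 0

104


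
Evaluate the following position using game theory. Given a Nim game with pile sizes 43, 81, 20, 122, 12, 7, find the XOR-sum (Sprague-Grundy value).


We need the XOR (exclusive or) of all pile sizes.
After XOR-ing pile 1 (size 43): 0 XOR 43 = 43
After XOR-ing pile 2 (size 81): 43 XOR 81 = 122
After XOR-ing pile 3 (size 20): 122 XOR 20 = 110
After XOR-ing pile 4 (size 122): 110 XOR 122 = 20
After XOR-ing pile 5 (size 12): 20 XOR 12 = 24
After XOR-ing pile 6 (size 7): 24 XOR 7 = 31
The Nim-value of this position is 31.

31


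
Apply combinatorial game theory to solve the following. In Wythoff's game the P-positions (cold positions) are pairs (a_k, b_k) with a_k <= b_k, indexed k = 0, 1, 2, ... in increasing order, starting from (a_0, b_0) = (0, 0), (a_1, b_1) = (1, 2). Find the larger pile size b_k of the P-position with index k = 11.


By Wythoff's theorem, a_k = floor(k * phi) and b_k = floor(k * phi^2) = a_k + k, where phi = (1 + sqrt(5))/2 is the golden ratio.
phi = (1 + sqrt(5))/2 = 1.618034
phi^2 = phi + 1 = 2.618034
k = 11
k * phi^2 = 11 * 2.618034 = 28.798374
b_11 = floor(k * phi^2) = 28 (check: a_11 + k = 17 + 11 = 28)

28


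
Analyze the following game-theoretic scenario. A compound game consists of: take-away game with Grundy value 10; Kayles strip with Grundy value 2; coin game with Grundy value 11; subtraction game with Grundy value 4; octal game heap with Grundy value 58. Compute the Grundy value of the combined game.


By the Sprague-Grundy theorem, the Grundy value of a sum of games is the XOR of individual Grundy values.
take-away game: Grundy value = 10. Running XOR: 0 XOR 10 = 10
Kayles strip: Grundy value = 2. Running XOR: 10 XOR 2 = 8
coin game: Grundy value = 11. Running XOR: 8 XOR 11 = 3
subtraction game: Grundy value = 4. Running XOR: 3 XOR 4 = 7
octal game heap: Grundy value = 58. Running XOR: 7 XOR 58 = 61
The combined Grundy value is 61.

61


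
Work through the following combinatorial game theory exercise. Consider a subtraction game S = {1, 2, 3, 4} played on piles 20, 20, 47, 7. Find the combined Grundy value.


Subtraction set: {1, 2, 3, 4}
For this subtraction set, G(n) = n mod 5 (period = max + 1 = 5).
Pile 1 (size 20): G(20) = 20 mod 5 = 0
Pile 2 (size 20): G(20) = 20 mod 5 = 0
Pile 3 (size 47): G(47) = 47 mod 5 = 2
Pile 4 (size 7): G(7) = 7 mod 5 = 2
Total Grundy value = XOR of all: 0 XOR 0 XOR 2 XOR 2 = 0

0


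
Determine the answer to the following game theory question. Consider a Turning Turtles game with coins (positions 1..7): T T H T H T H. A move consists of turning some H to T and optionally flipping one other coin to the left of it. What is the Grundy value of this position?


Coins: T T H T H T H
Key fact: a single head at position k behaves exactly like a Nim heap of size k (turning it to T and optionally flipping a coin at j < k corresponds to moving the heap from k to j, or to 0), and heads combine as a disjunctive sum (two heads at the same place would cancel, matching j XOR j = 0). So the Nim-value is the XOR of the 1-indexed positions of the heads.
Face-up positions (1-indexed): [3, 5, 7]
XOR 0 with 3: 0 XOR 3 = 3
XOR 3 with 5: 3 XOR 5 = 6
XOR 6 with 7: 6 XOR 7 = 1
Nim-value = 1

1


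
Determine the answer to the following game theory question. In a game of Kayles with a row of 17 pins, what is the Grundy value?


Kayles: a move removes 1 or 2 adjacent pins from a contiguous row.
Removing pins from a row of k leaves two independent rows (a, b) with a + b = k - 1 (one pin) or a + b = k - 2 (two pins); an end removal gives a = 0.
By Sprague-Grundy, G(k) = mex{ G(a) XOR G(b) } over all these splits. G(0) = 0.
G(1): splits (0,0):0^0=0 -> mex({0}) = 1
G(2): splits (0,1):0^1=1 (0,0):0^0=0 -> mex({0, 1}) = 2
G(3): splits (0,2):0^2=2 (1,1):1^1=0 (0,1):0^1=1 -> mex({0, 1, 2}) = 3
G(4): splits (0,3):0^3=3 (1,2):1^2=3 (0,2):0^2=2 (1,1):1^1=0 -> mex({0, 2, 3}) = 1
G(5): splits (0,4):0^1=1 (1,3):1^3=2 (2,2):2^2=0 (0,3):0^3=3 (1,2):1^2=3 -> mex({0, 1, 2, 3}) = 4
G(6) = mex({0, 1, 2, 4}) = 3
G(7) = mex({0, 1, 3, 4, 5}) = 2
G(8) = mex({0, 2, 3, 5, 6}) = 1
G(9) = mex({0, 1, 2, 3, 6, 7}) = 4
G(10) = mex({0, 1, 3, 4, 5, 7}) = 2
G(11) = mex({0, 1, 2, 3, 4, 5}) = 6
G(12) = mex({0, 1, 2, 3, 5, 6, 7}) = 4
G(13) = mex({0, 2, 3, 4, 6, 7}) = 1
G(14) = mex({0, 1, 4, 5, 6, 7}) = 2
G(15) = mex({0, 1, 2, 3, 4, 5, 6}) = 7
G(16) = mex({0, 2, 3, 5, 6, 7}) = 1
G(17) = mex({0, 1, 2, 3, 5, 6, 7}) = 4
Therefore G(17) = 4.

4


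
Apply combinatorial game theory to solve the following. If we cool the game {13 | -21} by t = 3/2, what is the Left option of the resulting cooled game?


Original game: {13 | -21} (a switch {a | b} with a > b).
Cooling by t (for t below the temperature (a - b)/2 = 17) taxes each move by t: {a | b} cooled by t is {a - t | b + t}.
Cooling amount: t = 3/2
Cooled Left option: 13 - 3/2 = 23/2
Cooled Right option: -21 + 3/2 = -39/2
Cooled game: {23/2 | -39/2}
Left option = 23/2

23/2


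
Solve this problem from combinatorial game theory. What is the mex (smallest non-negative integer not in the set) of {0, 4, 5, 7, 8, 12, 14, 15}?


Set = {0, 4, 5, 7, 8, 12, 14, 15}
0 is in the set.
1 is NOT in the set. This is the mex.
mex = 1

1


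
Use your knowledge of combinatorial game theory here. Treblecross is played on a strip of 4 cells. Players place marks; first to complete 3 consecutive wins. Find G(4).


Treblecross: place X on empty cells; 3-in-a-row wins.
Playing within two cells of an existing X lets the opponent win at once, so sensible play treats the cells i-2..i+2 around each X as dead. The player left with no safe cell loses, so this is a normal-play take-away game on strips of safe cells.
Placing X at cell i (0-indexed) of a strip of k safe cells leaves independent strips of sizes max(0, i-2) and max(0, k-i-3). Hence G(k) = mex{ G(max(0,i-2)) XOR G(max(0,k-i-3)) : 0 <= i < k }, with G(0) = 0.
G(1): splits (0,0):0^0=0 -> mex({0}) = 1
G(2): splits (0,0):0^0=0 -> mex({0}) = 1
G(3): splits (0,0):0^0=0 -> mex({0}) = 1
G(4): splits (0,1):0^1=1 (0,0):0^0=0 -> mex({0, 1}) = 2
Therefore G(4) = 2.

2


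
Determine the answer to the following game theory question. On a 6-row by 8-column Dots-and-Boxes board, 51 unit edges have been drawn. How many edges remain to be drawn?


Grid: 6 x 8 boxes, i.e. 7 rows and 9 columns of dots.
Horizontal edges: (rows + 1) * cols = 7 * 8 = 56
Vertical edges: rows * (cols + 1) = 6 * 9 = 54
Total edges: 56 + 54 = 110
Edges drawn: 51
Remaining: 110 - 51 = 59

59


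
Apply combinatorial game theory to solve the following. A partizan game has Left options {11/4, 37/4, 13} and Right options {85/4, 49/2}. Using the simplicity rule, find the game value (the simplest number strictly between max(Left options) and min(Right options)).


Left options: {11/4, 37/4, 13}, max = 13
Right options: {85/4, 49/2}, min = 85/4
All options are numbers and max(Left) < min(Right), so by the simplicity theorem the value is the simplest (earliest-born) number strictly between 13 and 85/4.
Integers 14 through 21 all lie strictly between 13 and 85/4.
Among integers, the simplest (lowest birthday = smallest |n|; 0 is born on day 0, +-n on day n) is 14.
No non-integer in the interval can be simpler: if x is a non-integer in the interval, then floor(x) or ceil(x) also lies in the interval (the interval contains an integer), and both are proper prefixes of x's sign expansion, i.e. born earlier. So the game value is 14.
Game value = 14

14


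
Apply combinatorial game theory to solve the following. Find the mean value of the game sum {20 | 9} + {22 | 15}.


G1 = {20 | 9}, G2 = {22 | 15}
Each is a switch {a | b} with numbers a > b; its mean value is (a + b)/2, and mean value is additive over game sums: m(G1 + G2) = m(G1) + m(G2).
Mean of G1 = (20 + (9))/2 = 29/2 = 29/2
Mean of G2 = (22 + (15))/2 = 37/2 = 37/2
Mean of G1 + G2 = 29/2 + 37/2 = 33

33


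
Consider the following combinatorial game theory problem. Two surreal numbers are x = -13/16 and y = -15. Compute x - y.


x = -13/16, y = -15
Converting to common denominator: 16
x = -13/16, y = -240/16
x - y = -13/16 - -15 = 227/16

227/16


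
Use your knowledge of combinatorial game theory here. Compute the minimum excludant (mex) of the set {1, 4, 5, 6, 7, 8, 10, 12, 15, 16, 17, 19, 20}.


Set = {1, 4, 5, 6, 7, 8, 10, 12, 15, 16, 17, 19, 20}
0 is NOT in the set. This is the mex.
mex = 0

0


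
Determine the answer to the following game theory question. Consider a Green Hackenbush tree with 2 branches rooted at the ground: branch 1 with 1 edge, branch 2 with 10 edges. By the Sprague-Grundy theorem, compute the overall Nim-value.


The tree has 2 branches from the ground vertex.
In Green Hackenbush, the Nim-value of a simple path of length k is k.
Branch 1: length 1, Nim-value = 1
Branch 2: length 10, Nim-value = 10
Total Nim-value = XOR of all branch values:
0 XOR 1 = 1
1 XOR 10 = 11
Nim-value of the tree = 11

11


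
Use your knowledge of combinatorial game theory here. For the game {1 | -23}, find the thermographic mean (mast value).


Game = {1 | -23}, a switch {a | b} with numbers a > b.
Its thermograph has left wall a - t and right wall b + t, which meet at t = (a - b)/2, where both equal (a + b)/2. So the mast (mean value) is at (a + b)/2.
Mean = (1 + (-23))/2 = -22/2 = -11

-11


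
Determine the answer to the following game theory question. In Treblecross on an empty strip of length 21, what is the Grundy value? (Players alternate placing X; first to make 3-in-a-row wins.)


Treblecross: place X on empty cells; 3-in-a-row wins.
Playing within two cells of an existing X lets the opponent win at once, so sensible play treats the cells i-2..i+2 around each X as dead. The player left with no safe cell loses, so this is a normal-play take-away game on strips of safe cells.
Placing X at cell i (0-indexed) of a strip of k safe cells leaves independent strips of sizes max(0, i-2) and max(0, k-i-3). Hence G(k) = mex{ G(max(0,i-2)) XOR G(max(0,k-i-3)) : 0 <= i < k }, with G(0) = 0.
G(1): splits (0,0):0^0=0 -> mex({0}) = 1
G(2): splits (0,0):0^0=0 -> mex({0}) = 1
G(3): splits (0,0):0^0=0 -> mex({0}) = 1
G(4): splits (0,1):0^1=1 (0,0):0^0=0 -> mex({0, 1}) = 2
G(5): splits (0,2):0^1=1 (0,1):0^1=1 (0,0):0^0=0 -> mex({0, 1}) = 2
G(6) = mex({1}) = 0
G(7) = mex({0, 1, 2}) = 3
G(8) = mex({0, 1, 2}) = 3
G(9) = mex({0, 2}) = 1
G(10) = mex({0, 2, 3}) = 1
G(11) = mex({0, 3}) = 1
G(12) = mex({1, 3}) = 0
G(13) = mex({0, 1, 2, 3}) = 4
G(14) = mex({0, 1, 2}) = 3
G(15) = mex({0, 1, 2}) = 3
G(16) = mex({0, 1, 2, 4}) = 3
G(17) = mex({0, 1, 3, 4}) = 2
G(18) = mex({0, 1, 3, 4}) = 2
G(19) = mex({0, 1, 3, 5}) = 2
G(20) = mex({0, 1, 2, 3, 5}) = 4
G(21) = mex({0, 1, 2, 3, 5}) = 4
Therefore G(21) = 4.

4


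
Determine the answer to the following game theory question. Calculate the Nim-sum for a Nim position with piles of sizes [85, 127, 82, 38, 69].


We need the XOR (exclusive or) of all pile sizes.
After XOR-ing pile 1 (size 85): 0 XOR 85 = 85
After XOR-ing pile 2 (size 127): 85 XOR 127 = 42
After XOR-ing pile 3 (size 82): 42 XOR 82 = 120
After XOR-ing pile 4 (size 38): 120 XOR 38 = 94
After XOR-ing pile 5 (size 69): 94 XOR 69 = 27
The Nim-value of this position is 27.

27


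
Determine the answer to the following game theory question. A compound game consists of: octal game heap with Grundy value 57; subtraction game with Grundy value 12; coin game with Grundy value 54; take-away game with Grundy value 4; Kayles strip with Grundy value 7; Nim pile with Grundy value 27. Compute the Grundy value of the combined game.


By the Sprague-Grundy theorem, the Grundy value of a sum of games is the XOR of individual Grundy values.
octal game heap: Grundy value = 57. Running XOR: 0 XOR 57 = 57
subtraction game: Grundy value = 12. Running XOR: 57 XOR 12 = 53
coin game: Grundy value = 54. Running XOR: 53 XOR 54 = 3
take-away game: Grundy value = 4. Running XOR: 3 XOR 4 = 7
Kayles strip: Grundy value = 7. Running XOR: 7 XOR 7 = 0
Nim pile: Grundy value = 27. Running XOR: 0 XOR 27 = 27
The combined Grundy value is 27.

27


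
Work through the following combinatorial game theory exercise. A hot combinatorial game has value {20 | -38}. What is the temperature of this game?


The game is {20 | -38}, a switch {a | b} with numbers a > b.
Cooling {a | b} by t gives {a - t | b + t}, which stops being hot when a - t = b + t, i.e. at t = (a - b)/2. So the temperature of a switch is (a - b)/2.
Temperature = (Left option - Right option) / 2
= (20 - (-38)) / 2
= 58 / 2
= 29

29


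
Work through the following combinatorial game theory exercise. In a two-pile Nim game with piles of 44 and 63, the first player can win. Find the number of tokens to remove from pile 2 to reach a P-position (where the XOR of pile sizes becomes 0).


Piles: 44 and 63
Current XOR: 44 XOR 63 = 19 (non-zero, so this is an N-position).
To make the XOR zero, we need to find a move that balances the piles.
For pile 2 (size 63): target = 63 XOR 19 = 44
We reduce pile 2 from 63 to 44.
Tokens removed: 63 - 44 = 19
Verification: 44 XOR 44 = 0

19


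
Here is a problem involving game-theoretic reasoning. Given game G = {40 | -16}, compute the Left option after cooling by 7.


Original game: {40 | -16} (a switch {a | b} with a > b).
Cooling by t (for t below the temperature (a - b)/2 = 28) taxes each move by t: {a | b} cooled by t is {a - t | b + t}.
Cooling amount: t = 7
Cooled Left option: 40 - 7 = 33
Cooled Right option: -16 + 7 = -9
Cooled game: {33 | -9}
Left option = 33

33


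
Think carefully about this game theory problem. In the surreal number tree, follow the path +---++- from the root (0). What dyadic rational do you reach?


Sign expansion: +---++-
Rule: track bounds (lo, hi), initially (-inf, +inf). On '+', the current value becomes lo and we move to the simplest number in (value, hi): value + 1 if hi = +inf, otherwise the midpoint (value + hi)/2. On '-', the current value becomes hi and we move to value - 1 if lo = -inf, otherwise the midpoint (lo + value)/2.
Start at 0.
Step 1: sign = +, move right. Bounds: (0, +inf). Value = 1
Step 2: sign = -, move left. Bounds: (0, 1). Value = 1/2
Step 3: sign = -, move left. Bounds: (0, 1/2). Value = 1/4
Step 4: sign = -, move left. Bounds: (0, 1/4). Value = 1/8
Step 5: sign = +, move right. Bounds: (1/8, 1/4). Value = 3/16
Step 6: sign = +, move right. Bounds: (3/16, 1/4). Value = 7/32
Step 7: sign = -, move left. Bounds: (3/16, 7/32). Value = 13/64
The surreal number with sign expansion +---++- is 13/64.

13/64


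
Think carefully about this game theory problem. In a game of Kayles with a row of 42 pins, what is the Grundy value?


Kayles: a move removes 1 or 2 adjacent pins from a contiguous row.
Removing pins from a row of k leaves two independent rows (a, b) with a + b = k - 1 (one pin) or a + b = k - 2 (two pins); an end removal gives a = 0.
By Sprague-Grundy, G(k) = mex{ G(a) XOR G(b) } over all these splits. G(0) = 0.
G(1): splits (0,0):0^0=0 -> mex({0}) = 1
G(2): splits (0,1):0^1=1 (0,0):0^0=0 -> mex({0, 1}) = 2
G(3): splits (0,2):0^2=2 (1,1):1^1=0 (0,1):0^1=1 -> mex({0, 1, 2}) = 3
G(4): splits (0,3):0^3=3 (1,2):1^2=3 (0,2):0^2=2 (1,1):1^1=0 -> mex({0, 2, 3}) = 1
G(5): splits (0,4):0^1=1 (1,3):1^3=2 (2,2):2^2=0 (0,3):0^3=3 (1,2):1^2=3 -> mex({0, 1, 2, 3}) = 4
G(6) = mex({0, 1, 2, 4}) = 3
G(7) = mex({0, 1, 3, 4, 5}) = 2
G(8) = mex({0, 2, 3, 5, 6}) = 1
G(9) = mex({0, 1, 2, 3, 6, 7}) = 4
G(10) = mex({0, 1, 3, 4, 5, 7}) = 2
G(11) = mex({0, 1, 2, 3, 4, 5}) = 6
G(12) = mex({0, 1, 2, 3, 5, 6, 7}) = 4
G(13) = mex({0, 2, 3, 4, 6, 7}) = 1
G(14) = mex({0, 1, 4, 5, 6, 7}) = 2
G(15) = mex({0, 1, 2, 3, 4, 5, 6}) = 7
G(16) = mex({0, 2, 3, 5, 6, 7}) = 1
G(17) = mex({0, 1, 2, 3, 5, 6, 7}) = 4
G(18) = mex({0, 1, 2, 4, 5, 6}) = 3
G(19) = mex({0, 1, 3, 4, 5, 7}) = 2
G(20) = mex({0, 2, 3, 4, 5, 6, 7}) = 1
G(21) = mex({0, 1, 2, 3, 5, 6, 7}) = 4
G(22) = mex({0, 1, 2, 3, 4, 5, 7}) = 6
G(23) = mex({0, 1, 2, 3, 4, 5, 6}) = 7
G(24) = mex({0, 1, 2, 3, 5, 6, 7}) = 4
G(25) = mex({0, 2, 3, 4, 6, 7}) = 1
G(26) = mex({0, 1, 3, 4, 5, 6, 7}) = 2
G(27) = mex({0, 1, 2, 3, 4, 5, 6, 7}) = 8
G(28) = mex({0, 1, 2, 3, 4, 6, 7, 8}) = 5
G(29) = mex({0, 1, 2, 3, 5, 6, 7, 8, 9}) = 4
G(30) = mex({0, 1, 2, 3, 4, 5, 6, 9, 10}) = 7
G(31) = mex({0, 1, 3, 4, 5, 7, 10, 11}) = 2
G(32) = mex({0, 2, 3, 4, 5, 6, 7, 9, 11}) = 1
G(33) = mex({0, 1, 2, 3, 4, 5, 6, 7, 9, 12}) = 8
G(34) = mex({0, 1, 2, 3, 4, 5, 7, 8, 11, 12}) = 6
G(35) = mex({0, 1, 2, 3, 4, 5, 6, 8, 9, 10, 11}) = 7
G(36) = mex({0, 1, 2, 3, 5, 6, 7, 9, 10}) = 4
G(37) = mex({0, 2, 3, 4, 6, 7, 9, 10, 11, 12}) = 1
G(38) = mex({0, 1, 3, 4, 5, 6, 7, 9, 10, 11, 12}) = 2
G(39) = mex({0, 1, 2, 4, 5, 6, 7, 9, 10, 12, 14}) = 3
G(40) = mex({0, 2, 3, 4, 6, 7, 11, 12, 14}) = 1
G(41) = mex({0, 1, 2, 3, 5, 6, 7, 9, 10, 11, 12}) = 4
G(42) = mex({0, 1, 2, 3, 4, 5, 6, 9, 10}) = 7
Therefore G(42) = 7.

7


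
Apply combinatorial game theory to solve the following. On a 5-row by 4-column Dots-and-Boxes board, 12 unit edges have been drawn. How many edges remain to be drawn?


Grid: 5 x 4 boxes, i.e. 6 rows and 5 columns of dots.
Horizontal edges: (rows + 1) * cols = 6 * 4 = 24
Vertical edges: rows * (cols + 1) = 5 * 5 = 25
Total edges: 24 + 25 = 49
Edges drawn: 12
Remaining: 49 - 12 = 37

37


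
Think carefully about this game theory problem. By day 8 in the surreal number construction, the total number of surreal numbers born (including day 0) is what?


Day 0: {|} = 0 is born. Count = 1.
Day n: the number of surreal numbers born by day n is 2^(n+1) - 1.
By day 0: 2^1 - 1 = 1
By day 1: 2^2 - 1 = 3
By day 2: 2^3 - 1 = 7
By day 3: 2^4 - 1 = 15
By day 4: 2^5 - 1 = 31
By day 5: 2^6 - 1 = 63
By day 6: 2^7 - 1 = 127
By day 7: 2^8 - 1 = 255
By day 8: 2^9 - 1 = 511
By day 8: 511 surreal numbers.

511


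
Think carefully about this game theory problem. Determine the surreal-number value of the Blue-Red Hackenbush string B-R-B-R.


Edges (from ground): B-R-B-R
By Berlekamp's sign-expansion rule, a Blue-Red Hackenbush stalk has the value of the surreal number whose sign sequence is the edge sequence with B -> + and R -> -.
Sign sequence: +-+-
Trace the sign expansion in the surreal number tree, starting from 0:
Edge 1: B (sign +) -> bounds (0, +inf), value = 1
Edge 2: R (sign -) -> bounds (0, 1), value = 1/2
Edge 3: B (sign +) -> bounds (1/2, 1), value = 3/4
Edge 4: R (sign -) -> bounds (1/2, 3/4), value = 5/8
Game value = 5/8

5/8


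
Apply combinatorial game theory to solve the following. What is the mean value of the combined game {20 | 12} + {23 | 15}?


G1 = {20 | 12}, G2 = {23 | 15}
Each is a switch {a | b} with numbers a > b; its mean value is (a + b)/2, and mean value is additive over game sums: m(G1 + G2) = m(G1) + m(G2).
Mean of G1 = (20 + (12))/2 = 32/2 = 16
Mean of G2 = (23 + (15))/2 = 38/2 = 19
Mean of G1 + G2 = 16 + 19 = 35

35


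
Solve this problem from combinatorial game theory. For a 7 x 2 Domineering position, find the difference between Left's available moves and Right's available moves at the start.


Board is 7 x 2 (rows x cols).
Left (vertical) placements: (rows-1) * cols = 6 * 2 = 12
Right (horizontal) placements: rows * (cols-1) = 7 * 1 = 7
Advantage = Left - Right = 12 - 7 = 5

5


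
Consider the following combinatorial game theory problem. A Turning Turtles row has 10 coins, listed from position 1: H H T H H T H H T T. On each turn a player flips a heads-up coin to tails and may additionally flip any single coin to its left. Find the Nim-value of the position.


Coins: H H T H H T H H T T
Key fact: a single head at position k behaves exactly like a Nim heap of size k (turning it to T and optionally flipping a coin at j < k corresponds to moving the heap from k to j, or to 0), and heads combine as a disjunctive sum (two heads at the same place would cancel, matching j XOR j = 0). So the Nim-value is the XOR of the 1-indexed positions of the heads.
Face-up positions (1-indexed): [1, 2, 4, 5, 7, 8]
XOR 0 with 1: 0 XOR 1 = 1
XOR 1 with 2: 1 XOR 2 = 3
XOR 3 with 4: 3 XOR 4 = 7
XOR 7 with 5: 7 XOR 5 = 2
XOR 2 with 7: 2 XOR 7 = 5
XOR 5 with 8: 5 XOR 8 = 13
Nim-value = 13

13


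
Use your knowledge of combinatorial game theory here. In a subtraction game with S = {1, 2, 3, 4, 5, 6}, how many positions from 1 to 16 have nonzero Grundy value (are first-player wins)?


Subtraction set S = {1, 2, 3, 4, 5, 6}, so G(n) = n mod 7.
G(n) = 0 when n is a multiple of 7.
Multiples of 7 in [1, 16]: 2
N-positions (nonzero Grundy) = 16 - 2 = 14

14


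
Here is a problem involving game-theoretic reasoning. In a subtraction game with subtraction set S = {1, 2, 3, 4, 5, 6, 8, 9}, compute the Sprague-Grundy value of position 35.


The subtraction set is S = {1, 2, 3, 4, 5, 6, 8, 9}.
G(k) = mex{ G(k - s) : s in S, s <= k }. We compute iteratively: G(0) = 0.
G(1) = mex({0}) = 1
G(2) = mex({0, 1}) = 2
G(3) = mex({0, 1, 2}) = 3
G(4) = mex({0, 1, 2, 3}) = 4
G(5) = mex({0, 1, 2, 3, 4}) = 5
G(6) = mex({0, 1, 2, 3, 4, 5}) = 6
G(7) = mex({1, 2, 3, 4, 5, 6}) = 0
G(8) = mex({0, 2, 3, 4, 5, 6}) = 1
G(9) = mex({0, 1, 3, 4, 5, 6}) = 2
G(10) = mex({0, 1, 2, 4, 5, 6}) = 3
G(11) = mex({0, 1, 2, 3, 5, 6}) = 4
G(12) = mex({0, 1, 2, 3, 4, 6}) = 5
G(13) = mex({0, 1, 2, 3, 4, 5}) = 6
G(14) = mex({1, 2, 3, 4, 5, 6}) = 0
G(15) = mex({0, 2, 3, 4, 5, 6}) = 1
Observe that G(7)..G(15) = 0, 1, 2, 3, 4, 5, 6, 0, 1 repeats G(0)..G(8) = 0, 1, 2, 3, 4, 5, 6, 0, 1.
For k >= max(S) = 9, G(k) is determined by the previous 9 values G(k-9)..G(k-1); a window of 9 consecutive values has recurred shifted by 7, so by induction G(k + 7) = G(k) for all k >= 0: the sequence is periodic from the start with period 7.
One period: G(0..6) = 0, 1, 2, 3, 4, 5, 6.
35 mod 7 = 0, so G(35) = G(0) = 0.

0


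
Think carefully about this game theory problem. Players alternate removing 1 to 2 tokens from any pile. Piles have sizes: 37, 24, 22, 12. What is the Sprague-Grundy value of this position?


Subtraction set: {1, 2}
For this subtraction set, G(n) = n mod 3 (period = max + 1 = 3).
Pile 1 (size 37): G(37) = 37 mod 3 = 1
Pile 2 (size 24): G(24) = 24 mod 3 = 0
Pile 3 (size 22): G(22) = 22 mod 3 = 1
Pile 4 (size 12): G(12) = 12 mod 3 = 0
Total Grundy value = XOR of all: 1 XOR 0 XOR 1 XOR 0 = 0

0


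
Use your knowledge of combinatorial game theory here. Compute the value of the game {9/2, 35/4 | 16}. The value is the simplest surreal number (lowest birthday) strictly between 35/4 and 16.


Left options: {9/2, 35/4}, max = 35/4
Right options: {16}, min = 16
All options are numbers and max(Left) < min(Right), so by the simplicity theorem the value is the simplest (earliest-born) number strictly between 35/4 and 16.
Integers 9 through 15 all lie strictly between 35/4 and 16.
Among integers, the simplest (lowest birthday = smallest |n|; 0 is born on day 0, +-n on day n) is 9.
No non-integer in the interval can be simpler: if x is a non-integer in the interval, then floor(x) or ceil(x) also lies in the interval (the interval contains an integer), and both are proper prefixes of x's sign expansion, i.e. born earlier. So the game value is 9.
Game value = 9

9


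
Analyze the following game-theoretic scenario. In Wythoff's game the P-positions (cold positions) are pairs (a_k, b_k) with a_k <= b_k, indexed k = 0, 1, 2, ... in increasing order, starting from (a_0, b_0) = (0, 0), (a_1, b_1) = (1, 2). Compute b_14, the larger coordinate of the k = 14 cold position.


By Wythoff's theorem, a_k = floor(k * phi) and b_k = floor(k * phi^2) = a_k + k, where phi = (1 + sqrt(5))/2 is the golden ratio.
phi = (1 + sqrt(5))/2 = 1.618034
phi^2 = phi + 1 = 2.618034
k = 14
k * phi^2 = 14 * 2.618034 = 36.652476
b_14 = floor(k * phi^2) = 36 (check: a_14 + k = 22 + 14 = 36)

36


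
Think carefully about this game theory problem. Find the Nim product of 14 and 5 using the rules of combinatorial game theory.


Nim multiplication is bilinear over XOR: (u XOR v) * w = (u*w) XOR (v*w).
So we split each operand into its bit components and XOR the pairwise Nim products.
14 = 2 + 4 + 8 (as XOR of powers of 2).
5 = 1 + 4 (as XOR of powers of 2).
Using the standard Nim-product table on single bits:
  2*2 = 3,   2*4 = 8,   2*8 = 12,
  4*4 = 6,   4*8 = 11,  8*8 = 13,
and  1*x = x (identity), k*l = l*k (commutative).
Pairwise Nim products:
  2 * 1 = 2
  2 * 4 = 8
  4 * 1 = 4
  4 * 4 = 6
  8 * 1 = 8
  8 * 4 = 11
XOR them: 2 XOR 8 XOR 4 XOR 6 XOR 8 XOR 11 = 11.
Result: 14 * 5 = 11 (in Nim).

11


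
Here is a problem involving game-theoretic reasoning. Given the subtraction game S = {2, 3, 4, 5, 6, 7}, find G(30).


The subtraction set is S = {2, 3, 4, 5, 6, 7}.
G(k) = mex{ G(k - s) : s in S, s <= k }. We compute iteratively: G(0) = 0.
G(1) = mex({}) = 0
G(2) = mex({0}) = 1
G(3) = mex({0}) = 1
G(4) = mex({0, 1}) = 2
G(5) = mex({0, 1}) = 2
G(6) = mex({0, 1, 2}) = 3
G(7) = mex({0, 1, 2}) = 3
G(8) = mex({0, 1, 2, 3}) = 4
G(9) = mex({1, 2, 3}) = 0
G(10) = mex({1, 2, 3, 4}) = 0
G(11) = mex({0, 2, 3, 4}) = 1
G(12) = mex({0, 2, 3, 4}) = 1
G(13) = mex({0, 1, 3, 4}) = 2
G(14) = mex({0, 1, 3, 4}) = 2
G(15) = mex({0, 1, 2, 4}) = 3
Observe that G(9)..G(15) = 0, 0, 1, 1, 2, 2, 3 repeats G(0)..G(6) = 0, 0, 1, 1, 2, 2, 3.
For k >= max(S) = 7, G(k) is determined by the previous 7 values G(k-7)..G(k-1); a window of 7 consecutive values has recurred shifted by 9, so by induction G(k + 9) = G(k) for all k >= 0: the sequence is periodic from the start with period 9.
One period: G(0..8) = 0, 0, 1, 1, 2, 2, 3, 3, 4.
30 mod 9 = 3, so G(30) = G(3) = 1.

1


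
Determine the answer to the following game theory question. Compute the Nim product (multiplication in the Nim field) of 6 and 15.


Nim multiplication is bilinear over XOR: (u XOR v) * w = (u*w) XOR (v*w).
So we split each operand into its bit components and XOR the pairwise Nim products.
6 = 2 + 4 (as XOR of powers of 2).
15 = 1 + 2 + 4 + 8 (as XOR of powers of 2).
Using the standard Nim-product table on single bits:
  2*2 = 3,   2*4 = 8,   2*8 = 12,
  4*4 = 6,   4*8 = 11,  8*8 = 13,
and  1*x = x (identity), k*l = l*k (commutative).
Pairwise Nim products:
  2 * 1 = 2
  2 * 2 = 3
  2 * 4 = 8
  2 * 8 = 12
  4 * 1 = 4
  4 * 2 = 8
  4 * 4 = 6
  4 * 8 = 11
XOR them: 2 XOR 3 XOR 8 XOR 12 XOR 4 XOR 8 XOR 6 XOR 11 = 4.
Result: 6 * 15 = 4 (in Nim).

4


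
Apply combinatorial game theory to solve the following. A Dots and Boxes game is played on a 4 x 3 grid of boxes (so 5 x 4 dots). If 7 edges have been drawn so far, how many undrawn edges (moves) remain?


Grid: 4 x 3 boxes, i.e. 5 rows and 4 columns of dots.
Horizontal edges: (rows + 1) * cols = 5 * 3 = 15
Vertical edges: rows * (cols + 1) = 4 * 4 = 16
Total edges: 15 + 16 = 31
Edges drawn: 7
Remaining: 31 - 7 = 24

24


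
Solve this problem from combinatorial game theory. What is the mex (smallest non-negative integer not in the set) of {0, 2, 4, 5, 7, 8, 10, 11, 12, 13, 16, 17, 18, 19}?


Set = {0, 2, 4, 5, 7, 8, 10, 11, 12, 13, 16, 17, 18, 19}
0 is in the set.
1 is NOT in the set. This is the mex.
mex = 1

1


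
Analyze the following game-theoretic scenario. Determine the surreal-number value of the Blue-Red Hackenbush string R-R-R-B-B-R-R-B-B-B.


Edges (from ground): R-R-R-B-B-R-R-B-B-B
By Berlekamp's sign-expansion rule, a Blue-Red Hackenbush stalk has the value of the surreal number whose sign sequence is the edge sequence with B -> + and R -> -.
Sign sequence: ---++--+++
Trace the sign expansion in the surreal number tree, starting from 0:
Edge 1: R (sign -) -> bounds (-inf, 0), value = -1
Edge 2: R (sign -) -> bounds (-inf, -1), value = -2
Edge 3: R (sign -) -> bounds (-inf, -2), value = -3
Edge 4: B (sign +) -> bounds (-3, -2), value = -5/2
Edge 5: B (sign +) -> bounds (-5/2, -2), value = -9/4
Edge 6: R (sign -) -> bounds (-5/2, -9/4), value = -19/8
Edge 7: R (sign -) -> bounds (-5/2, -19/8), value = -39/16
Edge 8: B (sign +) -> bounds (-39/16, -19/8), value = -77/32
Edge 9: B (sign +) -> bounds (-77/32, -19/8), value = -153/64
Edge 10: B (sign +) -> bounds (-153/64, -19/8), value = -305/128
Game value = -305/128

-305/128
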